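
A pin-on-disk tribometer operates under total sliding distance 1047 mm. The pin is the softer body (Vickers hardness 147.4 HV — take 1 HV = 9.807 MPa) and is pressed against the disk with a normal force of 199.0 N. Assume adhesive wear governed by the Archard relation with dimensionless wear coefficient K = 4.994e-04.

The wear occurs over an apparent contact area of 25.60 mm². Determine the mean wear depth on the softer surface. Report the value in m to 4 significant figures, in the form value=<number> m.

The algebra holds full float precision, and intermediate values are shown rounded. Rounded once at the end, at 4 significant digits.
Convert: Sliding distance L = 1047 mm = 1.047 m.
Convert: Hardness H = 147.4 HV × 9.807 MPa/HV = 1446 MPa = 1.446e+09 Pa.
Convert: Contact area A = 25.60 mm² = 2.560e-05 m².
As SI base values: W = 199.0 N, H = 1.446e+09 Pa, K = 4.994e-04.
Archard relation: V = K·W·L/H = 4.994e-04 · 199.0 · 1.047 / 1.446e+09 = 7.198e-11 m³.
Depth of wear h = V/A = 7.198e-11 / 2.560e-05 = 2.812e-06 m.

value=2.812e-06 m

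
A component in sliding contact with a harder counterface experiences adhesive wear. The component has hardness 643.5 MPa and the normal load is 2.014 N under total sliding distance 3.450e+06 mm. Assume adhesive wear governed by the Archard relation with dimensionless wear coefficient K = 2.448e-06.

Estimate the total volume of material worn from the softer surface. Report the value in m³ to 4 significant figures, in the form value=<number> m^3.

value=2.643e-11 m^3

Intermediates are shown rounded — all arithmetic carries full precision; a lone final rounding: four significant digits.
Distance covered L = 3.450e+06 mm = 3450 m.
Hardness H = 643.5 MPa = 6.435e+08 Pa.
SI base units throughout: W = 2.014 N, H = 6.435e+08 Pa, K = 2.448e-06.
Volume removed: V = K·W·L/H = 2.448e-06 · 2.014 · 3450 / 6.435e+08 = 2.643e-11 m³.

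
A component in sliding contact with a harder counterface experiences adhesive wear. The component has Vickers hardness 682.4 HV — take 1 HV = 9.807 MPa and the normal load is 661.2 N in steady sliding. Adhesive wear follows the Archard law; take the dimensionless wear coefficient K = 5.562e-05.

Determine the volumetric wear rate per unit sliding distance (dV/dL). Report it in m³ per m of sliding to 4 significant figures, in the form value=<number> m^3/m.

Intermediate values are displayed rounded; all working math runs at full float precision, and a single final rounding: four significant figures.
Hardness H = 682.4 HV × 9.807 MPa/HV = 6692 MPa = 6.692e+09 Pa.
In SI base units: W = 661.2 N, H = 6.692e+09 Pa, K = 5.562e-05.
The wear rate dV/dL = K·W/H, so: 5.562e-05 · 661.2 / 6.692e+09 = 5.495e-12 m³/m.

value=5.495e-12 m^3/m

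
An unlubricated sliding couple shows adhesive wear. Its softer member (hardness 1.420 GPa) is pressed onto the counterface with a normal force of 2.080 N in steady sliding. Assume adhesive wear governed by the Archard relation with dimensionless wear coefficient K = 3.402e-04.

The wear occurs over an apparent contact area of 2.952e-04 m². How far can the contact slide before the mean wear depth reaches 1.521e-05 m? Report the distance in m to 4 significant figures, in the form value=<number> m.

value=9010 m

The intermediates are displayed rounded — all working math keeps full precision; rounded just once: 4 significant digits.
Convert: Hardness H = 1.420 GPa = 1.420e+09 Pa.
Collected in SI base units: W = 2.080 N, H = 1.420e+09 Pa, K = 3.402e-04.
Limit volume V_lim = h_lim·A = 1.521e-05 · 2.952e-04 = 4.490e-09 m³.
Inverting, life L = V_lim·H/(K·W) = 4.490e-09 · 1.420e+09 / (3.402e-04 · 2.080) = 9010 m.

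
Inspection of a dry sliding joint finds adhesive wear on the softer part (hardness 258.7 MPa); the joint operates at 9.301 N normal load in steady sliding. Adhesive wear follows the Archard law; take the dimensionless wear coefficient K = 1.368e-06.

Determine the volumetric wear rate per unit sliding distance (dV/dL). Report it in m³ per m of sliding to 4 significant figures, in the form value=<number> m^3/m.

Intermediates are shown rounded — each operation keeps full precision — rounded just once: 4 significant figures.
Convert: Hardness H = 258.7 MPa = 2.587e+08 Pa.
SI base units throughout: W = 9.301 N, H = 2.587e+08 Pa, K = 1.368e-06.
Rate of wear dV/dL = K·W/H (no L dependence): 1.368e-06 · 9.301 / 2.587e+08 = 4.918e-14 m³/m.

value=4.918e-14 m^3/m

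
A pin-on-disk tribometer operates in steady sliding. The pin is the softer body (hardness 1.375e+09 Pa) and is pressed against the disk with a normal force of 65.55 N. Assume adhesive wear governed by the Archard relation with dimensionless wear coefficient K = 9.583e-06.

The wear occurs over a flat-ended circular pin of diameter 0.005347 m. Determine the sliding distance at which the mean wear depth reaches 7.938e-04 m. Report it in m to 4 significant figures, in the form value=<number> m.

Every step maintains full float precision; the intermediates are displayed rounded. Rounded just once: 4 significant digits.
Contact area A = π·d²/4 = π·(0.005347 m)²/4 = 2.245e-05 m².
Working in SI base units: W = 65.55 N, H = 1.375e+09 Pa, K = 9.583e-06.
Limit volume V_lim = h_lim·A = 7.938e-04 · 2.245e-05 = 1.782e-08 m³.
So the life L = V_lim·H/(K·W) = 1.782e-08 · 1.375e+09 / (9.583e-06 · 65.55) = 3.902e+04 m.

value=3.902e+04 m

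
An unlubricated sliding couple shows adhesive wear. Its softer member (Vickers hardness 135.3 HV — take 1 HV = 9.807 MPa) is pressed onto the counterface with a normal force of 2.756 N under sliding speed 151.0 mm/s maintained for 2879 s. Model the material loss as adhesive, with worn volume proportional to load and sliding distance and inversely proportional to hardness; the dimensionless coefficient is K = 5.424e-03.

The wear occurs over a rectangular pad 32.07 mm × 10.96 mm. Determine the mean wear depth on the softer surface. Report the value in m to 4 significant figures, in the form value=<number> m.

value=1.393e-05 m

Intermediate values are displayed rounded, and the algebra keeps exact precision, and one final rounding: four significant digits.
Convert: Sliding speed v = 151.0 mm/s = 0.1510 m/s. Total distance L = v·t = 0.1510 m/s × 2879 s = 434.7 m.
Convert: Hardness H = 135.3 HV × 9.807 MPa/HV = 1327 MPa = 1.327e+09 Pa.
Convert: Pad sides 32.07 mm × 10.96 mm = 0.03207 m × 0.01096 m. Contact area A = 0.03207 m × 0.01096 m = 3.515e-04 m².
Restated in SI base units: W = 2.756 N, H = 1.327e+09 Pa, K = 5.424e-03.
Archard volume V = K·W·L/H = 5.424e-03 · 2.756 · 434.7 / 1.327e+09 = 4.898e-09 m³.
Average depth h = V/A = 4.898e-09 / 3.515e-04 = 1.393e-05 m.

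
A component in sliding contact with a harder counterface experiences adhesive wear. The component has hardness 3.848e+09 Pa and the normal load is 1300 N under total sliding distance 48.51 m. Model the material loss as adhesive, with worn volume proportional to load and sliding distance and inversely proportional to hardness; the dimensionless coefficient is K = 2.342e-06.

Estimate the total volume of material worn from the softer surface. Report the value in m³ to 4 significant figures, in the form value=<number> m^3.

Intermediate values appear rounded. Each operation holds exact precision; a single final rounding to four significant figures.
As SI base values: W = 1300 N, H = 3.848e+09 Pa, K = 2.342e-06.
Volume removed: V = K·W·L/H = 2.342e-06 · 1300 · 48.51 / 3.848e+09 = 3.838e-11 m³.

value=3.838e-11 m^3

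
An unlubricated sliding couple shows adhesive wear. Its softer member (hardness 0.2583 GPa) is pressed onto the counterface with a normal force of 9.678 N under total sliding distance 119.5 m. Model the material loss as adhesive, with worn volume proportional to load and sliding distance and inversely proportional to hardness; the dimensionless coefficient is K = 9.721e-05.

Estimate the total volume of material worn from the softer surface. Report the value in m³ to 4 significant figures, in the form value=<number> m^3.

value=4.353e-10 m^3

Each operation maintains full precision — intermediate values are printed rounded, and rounded once at the end: four significant digits.
Hardness H = 0.2583 GPa = 2.583e+08 Pa.
Working in SI base units: W = 9.678 N, H = 2.583e+08 Pa, K = 9.721e-05.
Apply Archard: V = K·W·L/H = 9.721e-05 · 9.678 · 119.5 / 2.583e+08 = 4.353e-10 m³.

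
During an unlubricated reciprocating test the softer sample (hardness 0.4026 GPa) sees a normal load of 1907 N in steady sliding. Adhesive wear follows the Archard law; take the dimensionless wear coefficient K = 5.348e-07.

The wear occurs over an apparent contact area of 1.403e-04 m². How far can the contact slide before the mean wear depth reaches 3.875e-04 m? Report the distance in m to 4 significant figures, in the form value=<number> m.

value=2.146e+04 m

Intermediate values are displayed rounded; every step carries full float precision, and a single final rounding: four significant figures.
Convert: Hardness H = 0.4026 GPa = 4.026e+08 Pa.
SI base units throughout: W = 1907 N, H = 4.026e+08 Pa, K = 5.348e-07.
Limit volume V_lim = h_lim·A = 3.875e-04 · 1.403e-04 = 5.437e-08 m³.
So the life L = V_lim·H/(K·W) = 5.437e-08 · 4.026e+08 / (5.348e-07 · 1907) = 2.146e+04 m.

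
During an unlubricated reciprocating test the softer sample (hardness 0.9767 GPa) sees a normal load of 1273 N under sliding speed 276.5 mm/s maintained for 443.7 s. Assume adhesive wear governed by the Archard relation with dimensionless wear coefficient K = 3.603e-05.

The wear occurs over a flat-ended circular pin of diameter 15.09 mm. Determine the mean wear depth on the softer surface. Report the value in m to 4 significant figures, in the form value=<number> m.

value=3.221e-05 m

Shown intermediates are rounded; all arithmetic keeps full float precision; one final rounding, at four significant figures.
Sliding speed v = 276.5 mm/s = 0.2765 m/s. Sliding distance L = v·t = 0.2765 m/s × 443.7 s = 122.7 m.
Hardness H = 0.9767 GPa = 9.767e+08 Pa.
Pin diameter d = 15.09 mm = 0.01509 m. Contact area A = π·d²/4 = π·(0.01509 m)²/4 = 1.788e-04 m².
Collected in SI base units: W = 1273 N, H = 9.767e+08 Pa, K = 3.603e-05.
By Archard's law, V = K·W·L/H = 3.603e-05 · 1273 · 122.7 / 9.767e+08 = 5.761e-09 m³.
Wear depth h = V/A = 5.761e-09 / 1.788e-04 = 3.221e-05 m.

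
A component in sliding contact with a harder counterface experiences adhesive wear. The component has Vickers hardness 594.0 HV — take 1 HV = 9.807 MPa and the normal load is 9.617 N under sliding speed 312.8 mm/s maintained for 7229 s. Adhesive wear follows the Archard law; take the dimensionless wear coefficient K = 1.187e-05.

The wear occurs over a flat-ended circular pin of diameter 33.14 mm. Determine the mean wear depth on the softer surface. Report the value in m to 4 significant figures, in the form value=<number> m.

Every step carries full float precision, and intermediates are shown rounded, and rounded once at the end, at four significant figures.
Sliding speed v = 312.8 mm/s = 0.3128 m/s. Distance L = v·t = 0.3128 m/s × 7229 s = 2261 m.
Hardness H = 594.0 HV × 9.807 MPa/HV = 5825 MPa = 5.825e+09 Pa.
Pin diameter d = 33.14 mm = 0.03314 m. Contact area A = π·d²/4 = π·(0.03314 m)²/4 = 8.626e-04 m².
In SI base units, W = 9.617 N, H = 5.825e+09 Pa, K = 1.187e-05.
Archard volume V = K·W·L/H = 1.187e-05 · 9.617 · 2261 / 5.825e+09 = 4.431e-11 m³.
Wear depth h = V/A = 4.431e-11 / 8.626e-04 = 5.137e-08 m.

value=5.137e-08 m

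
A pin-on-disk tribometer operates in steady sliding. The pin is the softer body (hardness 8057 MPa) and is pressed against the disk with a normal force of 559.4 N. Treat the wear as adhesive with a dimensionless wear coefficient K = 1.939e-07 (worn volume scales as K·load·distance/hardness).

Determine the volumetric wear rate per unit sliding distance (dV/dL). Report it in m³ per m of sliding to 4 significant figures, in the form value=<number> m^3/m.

value=1.346e-14 m^3/m

Each operation carries full float precision, and the intermediates are shown rounded. Rounded just once to four significant figures.
Hardness H = 8057 MPa = 8.057e+09 Pa.
Restated in SI base units: W = 559.4 N, H = 8.057e+09 Pa, K = 1.939e-07.
Rate of wear dV/dL = K·W/H (no L dependence): 1.939e-07 · 559.4 / 8.057e+09 = 1.346e-14 m³/m.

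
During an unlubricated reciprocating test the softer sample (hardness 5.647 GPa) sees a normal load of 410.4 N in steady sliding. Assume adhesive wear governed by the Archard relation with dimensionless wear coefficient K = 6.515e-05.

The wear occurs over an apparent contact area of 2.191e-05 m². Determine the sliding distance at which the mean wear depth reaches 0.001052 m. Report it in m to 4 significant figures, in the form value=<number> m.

The intermediates appear rounded — every step maintains full precision. Rounded just once, at four significant figures.
Hardness H = 5.647 GPa = 5.647e+09 Pa.
Collected in SI base units: W = 410.4 N, H = 5.647e+09 Pa, K = 6.515e-05.
Wearable volume V_lim = h_lim·A = 0.001052 · 2.191e-05 = 2.305e-08 m³.
Thus life L = V_lim·H/(K·W) = 2.305e-08 · 5.647e+09 / (6.515e-05 · 410.4) = 4868 m.

value=4868 m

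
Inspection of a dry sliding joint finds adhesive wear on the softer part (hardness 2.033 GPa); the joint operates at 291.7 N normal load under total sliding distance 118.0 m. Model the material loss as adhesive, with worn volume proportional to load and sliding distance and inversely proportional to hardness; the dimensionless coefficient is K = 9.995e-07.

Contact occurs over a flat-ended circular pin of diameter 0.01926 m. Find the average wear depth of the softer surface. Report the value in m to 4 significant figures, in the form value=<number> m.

Intermediate values are printed rounded — each operation keeps full float precision. Rounded once at the end, at 4 significant figures.
Hardness H = 2.033 GPa = 2.033e+09 Pa.
Contact area A = π·d²/4 = π·(0.01926 m)²/4 = 2.913e-04 m².
In SI base units: W = 291.7 N, H = 2.033e+09 Pa, K = 9.995e-07.
Volume removed: V = K·W·L/H = 9.995e-07 · 291.7 · 118.0 / 2.033e+09 = 1.692e-11 m³.
Wear depth h = V/A = 1.692e-11 / 2.913e-04 = 5.808e-08 m.

value=5.808e-08 m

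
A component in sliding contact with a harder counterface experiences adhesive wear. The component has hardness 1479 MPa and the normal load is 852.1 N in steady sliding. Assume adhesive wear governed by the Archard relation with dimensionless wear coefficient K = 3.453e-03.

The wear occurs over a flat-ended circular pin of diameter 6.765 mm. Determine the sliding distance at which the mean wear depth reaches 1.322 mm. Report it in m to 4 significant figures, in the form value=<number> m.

Shown intermediates are rounded — the algebra runs at exact precision; rounded just once: 4 significant digits.
Hardness H = 1479 MPa = 1.479e+09 Pa.
Pin diameter d = 6.765 mm = 0.006765 m. Contact area A = π·d²/4 = π·(0.006765 m)²/4 = 3.594e-05 m².
Depth limit h_lim = 1.322 mm = 0.001322 m.
In SI base units, W = 852.1 N, H = 1.479e+09 Pa, K = 3.453e-03.
At the depth limit, V_lim = h_lim·A = 0.001322 · 3.594e-05 = 4.752e-08 m³.
So the life L = V_lim·H/(K·W) = 4.752e-08 · 1.479e+09 / (3.453e-03 · 852.1) = 23.89 m.

value=23.89 m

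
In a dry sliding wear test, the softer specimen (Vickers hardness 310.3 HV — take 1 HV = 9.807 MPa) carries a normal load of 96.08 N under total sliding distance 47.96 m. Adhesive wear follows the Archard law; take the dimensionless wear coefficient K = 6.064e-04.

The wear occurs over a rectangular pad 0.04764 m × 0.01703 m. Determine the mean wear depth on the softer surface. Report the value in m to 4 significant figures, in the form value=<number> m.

The intermediates are displayed rounded; all arithmetic runs at full precision — one last rounding, at four significant digits.
Convert: Hardness H = 310.3 HV × 9.807 MPa/HV = 3043 MPa = 3.043e+09 Pa.
Convert: Contact area A = 0.04764 m × 0.01703 m = 8.113e-04 m².
SI base units throughout: W = 96.08 N, H = 3.043e+09 Pa, K = 6.064e-04.
By Archard's law, V = K·W·L/H = 6.064e-04 · 96.08 · 47.96 / 3.043e+09 = 9.182e-10 m³.
Wear depth h = V/A = 9.182e-10 / 8.113e-04 = 1.132e-06 m.

value=1.132e-06 m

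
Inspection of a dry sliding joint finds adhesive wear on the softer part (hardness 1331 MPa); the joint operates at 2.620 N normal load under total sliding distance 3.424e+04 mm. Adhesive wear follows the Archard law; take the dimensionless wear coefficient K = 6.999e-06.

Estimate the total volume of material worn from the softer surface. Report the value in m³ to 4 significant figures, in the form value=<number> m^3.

Each operation runs at full precision. Intermediate values are displayed rounded; a lone final rounding to 4 significant digits.
Distance L = 3.424e+04 mm = 34.24 m.
Hardness H = 1331 MPa = 1.331e+09 Pa.
SI base units throughout: W = 2.620 N, H = 1.331e+09 Pa, K = 6.999e-06.
By Archard's law, V = K·W·L/H = 6.999e-06 · 2.620 · 34.24 / 1.331e+09 = 4.717e-13 m³.

value=4.717e-13 m^3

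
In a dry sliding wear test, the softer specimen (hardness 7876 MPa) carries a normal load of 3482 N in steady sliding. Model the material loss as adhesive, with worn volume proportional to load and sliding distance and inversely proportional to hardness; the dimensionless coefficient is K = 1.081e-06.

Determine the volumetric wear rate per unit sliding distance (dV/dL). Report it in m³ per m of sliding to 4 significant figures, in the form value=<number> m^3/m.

Intermediates are displayed rounded; the algebra maintains full float precision, and rounded once at the end to four significant digits.
Convert: Hardness H = 7876 MPa = 7.876e+09 Pa.
Collected in SI base units: W = 3482 N, H = 7.876e+09 Pa, K = 1.081e-06.
Wear rate dV/dL = K·W/H: 1.081e-06 · 3482 / 7.876e+09 = 4.779e-13 m³/m.

value=4.779e-13 m^3/m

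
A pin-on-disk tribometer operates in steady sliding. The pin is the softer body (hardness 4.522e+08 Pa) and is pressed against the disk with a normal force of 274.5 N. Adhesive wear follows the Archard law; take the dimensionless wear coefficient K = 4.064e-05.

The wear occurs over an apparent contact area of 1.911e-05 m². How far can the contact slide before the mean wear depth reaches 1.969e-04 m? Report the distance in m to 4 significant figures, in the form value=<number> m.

Every step keeps full precision; shown intermediates are rounded, and a single final rounding, at four significant digits.
As SI base values: W = 274.5 N, H = 4.522e+08 Pa, K = 4.064e-05.
Allowed volume V_lim = h_lim·A = 1.969e-04 · 1.911e-05 = 3.763e-09 m³.
So the life L = V_lim·H/(K·W) = 3.763e-09 · 4.522e+08 / (4.064e-05 · 274.5) = 152.5 m.

value=152.5 m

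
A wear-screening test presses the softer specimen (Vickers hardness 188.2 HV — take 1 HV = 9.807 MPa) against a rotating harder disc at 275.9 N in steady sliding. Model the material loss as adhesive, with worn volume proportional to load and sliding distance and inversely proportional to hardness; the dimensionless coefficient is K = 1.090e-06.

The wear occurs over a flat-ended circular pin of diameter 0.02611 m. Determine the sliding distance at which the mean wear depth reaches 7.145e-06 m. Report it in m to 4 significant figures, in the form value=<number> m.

Displayed values are rounded — all working math maintains exact precision; one last rounding: 4 significant digits.
Convert: Hardness H = 188.2 HV × 9.807 MPa/HV = 1846 MPa = 1.846e+09 Pa.
Convert: Contact area A = π·d²/4 = π·(0.02611 m)²/4 = 5.354e-04 m².
In SI base units, W = 275.9 N, H = 1.846e+09 Pa, K = 1.090e-06.
Volume at the limit: V_lim = h_lim·A = 7.145e-06 · 5.354e-04 = 3.826e-09 m³.
Inverting, life L = V_lim·H/(K·W) = 3.826e-09 · 1.846e+09 / (1.090e-06 · 275.9) = 2.348e+04 m.

value=2.348e+04 m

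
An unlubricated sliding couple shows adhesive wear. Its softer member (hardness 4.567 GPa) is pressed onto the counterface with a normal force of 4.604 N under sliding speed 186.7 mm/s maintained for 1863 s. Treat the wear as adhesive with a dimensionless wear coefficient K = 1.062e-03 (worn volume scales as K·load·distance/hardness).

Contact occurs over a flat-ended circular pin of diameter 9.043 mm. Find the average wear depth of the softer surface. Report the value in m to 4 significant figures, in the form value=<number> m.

value=5.798e-06 m

All working math holds full precision — intermediates are printed rounded — one last rounding to four significant digits.
Convert: Sliding speed v = 186.7 mm/s = 0.1867 m/s. Path length L = v·t = 0.1867 m/s × 1863 s = 347.8 m.
Convert: Hardness H = 4.567 GPa = 4.567e+09 Pa.
Convert: Pin diameter d = 9.043 mm = 0.009043 m. Contact area A = π·d²/4 = π·(0.009043 m)²/4 = 6.423e-05 m².
In SI base units, W = 4.604 N, H = 4.567e+09 Pa, K = 1.062e-03.
Volume removed: V = K·W·L/H = 1.062e-03 · 4.604 · 347.8 / 4.567e+09 = 3.724e-10 m³.
Mean depth h = V/A = 3.724e-10 / 6.423e-05 = 5.798e-06 m.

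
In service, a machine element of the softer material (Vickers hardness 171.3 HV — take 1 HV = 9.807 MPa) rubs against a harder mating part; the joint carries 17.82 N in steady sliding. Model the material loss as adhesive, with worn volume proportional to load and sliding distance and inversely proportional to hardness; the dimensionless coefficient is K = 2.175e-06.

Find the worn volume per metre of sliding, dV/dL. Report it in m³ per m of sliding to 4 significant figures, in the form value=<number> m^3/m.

value=2.307e-14 m^3/m

Each operation maintains full precision. The intermediates are shown rounded, and a single final rounding to 4 significant digits.
Hardness H = 171.3 HV × 9.807 MPa/HV = 1680 MPa = 1.680e+09 Pa.
In SI base units, W = 17.82 N, H = 1.680e+09 Pa, K = 2.175e-06.
Rate of wear dV/dL = K·W/H, so: 2.175e-06 · 17.82 / 1.680e+09 = 2.307e-14 m³/m.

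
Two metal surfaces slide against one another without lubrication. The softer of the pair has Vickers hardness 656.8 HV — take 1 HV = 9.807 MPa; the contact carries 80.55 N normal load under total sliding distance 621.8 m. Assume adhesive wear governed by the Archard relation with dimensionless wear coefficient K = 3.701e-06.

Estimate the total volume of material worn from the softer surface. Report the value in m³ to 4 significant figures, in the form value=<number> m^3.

value=2.878e-11 m^3

The algebra maintains full float precision; the intermediates appear rounded, and one last rounding to 4 significant figures.
Convert: Hardness H = 656.8 HV × 9.807 MPa/HV = 6441 MPa = 6.441e+09 Pa.
Working in SI base units: W = 80.55 N, H = 6.441e+09 Pa, K = 3.701e-06.
Wear volume V = K·W·L/H = 3.701e-06 · 80.55 · 621.8 / 6.441e+09 = 2.878e-11 m³.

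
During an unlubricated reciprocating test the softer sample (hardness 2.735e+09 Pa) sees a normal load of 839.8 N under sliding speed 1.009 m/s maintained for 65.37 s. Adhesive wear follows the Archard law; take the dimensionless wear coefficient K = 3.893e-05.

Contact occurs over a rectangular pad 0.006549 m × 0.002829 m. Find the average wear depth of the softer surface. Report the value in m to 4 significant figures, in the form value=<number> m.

Intermediates are printed rounded, and every step maintains full float precision — one last rounding to 4 significant figures.
Path length L = v·t = 1.009 m/s × 65.37 s = 65.96 m.
Contact area A = 0.006549 m × 0.002829 m = 1.853e-05 m².
SI base units throughout: W = 839.8 N, H = 2.735e+09 Pa, K = 3.893e-05.
Wear volume V = K·W·L/H = 3.893e-05 · 839.8 · 65.96 / 2.735e+09 = 7.884e-10 m³.
Wear depth h = V/A = 7.884e-10 / 1.853e-05 = 4.256e-05 m.

value=4.256e-05 m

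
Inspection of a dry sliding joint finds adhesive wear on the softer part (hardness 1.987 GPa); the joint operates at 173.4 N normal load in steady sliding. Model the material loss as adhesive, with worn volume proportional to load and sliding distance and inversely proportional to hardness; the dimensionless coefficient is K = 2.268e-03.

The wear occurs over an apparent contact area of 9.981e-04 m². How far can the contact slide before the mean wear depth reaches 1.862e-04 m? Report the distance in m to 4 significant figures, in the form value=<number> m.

value=939.0 m

Every step holds exact precision. Intermediate values are displayed rounded — rounded once at the end to 4 significant figures.
Convert: Hardness H = 1.987 GPa = 1.987e+09 Pa.
Working in SI base units: W = 173.4 N, H = 1.987e+09 Pa, K = 2.268e-03.
Allowed volume V_lim = h_lim·A = 1.862e-04 · 9.981e-04 = 1.858e-07 m³.
Thus life L = V_lim·H/(K·W) = 1.858e-07 · 1.987e+09 / (2.268e-03 · 173.4) = 939.0 m.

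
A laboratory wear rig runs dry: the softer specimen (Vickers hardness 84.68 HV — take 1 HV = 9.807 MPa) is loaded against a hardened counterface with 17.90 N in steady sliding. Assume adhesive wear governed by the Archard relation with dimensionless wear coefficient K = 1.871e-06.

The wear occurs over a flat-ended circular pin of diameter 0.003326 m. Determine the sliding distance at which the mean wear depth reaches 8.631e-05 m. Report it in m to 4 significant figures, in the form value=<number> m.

Intermediates appear rounded; the computation carries full float precision; a single final rounding to 4 significant digits.
Convert: Hardness H = 84.68 HV × 9.807 MPa/HV = 830.5 MPa = 8.305e+08 Pa.
Convert: Contact area A = π·d²/4 = π·(0.003326 m)²/4 = 8.688e-06 m².
Collected in SI base units: W = 17.90 N, H = 8.305e+08 Pa, K = 1.871e-06.
Limit volume V_lim = h_lim·A = 8.631e-05 · 8.688e-06 = 7.499e-10 m³.
Thus life L = V_lim·H/(K·W) = 7.499e-10 · 8.305e+08 / (1.871e-06 · 17.90) = 1.859e+04 m.

value=1.859e+04 m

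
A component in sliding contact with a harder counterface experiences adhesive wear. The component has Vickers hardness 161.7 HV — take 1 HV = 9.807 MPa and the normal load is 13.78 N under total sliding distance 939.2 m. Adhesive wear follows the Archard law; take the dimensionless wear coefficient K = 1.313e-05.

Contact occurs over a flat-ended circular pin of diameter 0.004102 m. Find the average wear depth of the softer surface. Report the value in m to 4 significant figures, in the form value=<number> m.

value=8.109e-06 m

Intermediates appear rounded, and each operation holds full float precision, and rounded once at the end to 4 significant digits.
Convert: Hardness H = 161.7 HV × 9.807 MPa/HV = 1586 MPa = 1.586e+09 Pa.
Convert: Contact area A = π·d²/4 = π·(0.004102 m)²/4 = 1.322e-05 m².
In SI base units: W = 13.78 N, H = 1.586e+09 Pa, K = 1.313e-05.
The Archard volume V = K·W·L/H = 1.313e-05 · 13.78 · 939.2 / 1.586e+09 = 1.072e-10 m³.
Mean wear depth h = V/A = 1.072e-10 / 1.322e-05 = 8.109e-06 m.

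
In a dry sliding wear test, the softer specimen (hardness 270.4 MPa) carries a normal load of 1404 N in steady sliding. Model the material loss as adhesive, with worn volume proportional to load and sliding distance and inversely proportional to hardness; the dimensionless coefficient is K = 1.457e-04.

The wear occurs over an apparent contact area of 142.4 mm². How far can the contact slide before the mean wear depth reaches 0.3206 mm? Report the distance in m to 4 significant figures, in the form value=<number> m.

The intermediates are printed rounded; every step carries exact precision — a lone final rounding: 4 significant digits.
Hardness H = 270.4 MPa = 2.704e+08 Pa.
Contact area A = 142.4 mm² = 1.424e-04 m².
Depth limit h_lim = 0.3206 mm = 3.206e-04 m.
Restated in SI base units: W = 1404 N, H = 2.704e+08 Pa, K = 1.457e-04.
Limit volume V_lim = h_lim·A = 3.206e-04 · 1.424e-04 = 4.565e-08 m³.
Sliding life L = V_lim·H/(K·W) = 4.565e-08 · 2.704e+08 / (1.457e-04 · 1404) = 60.35 m.

value=60.35 m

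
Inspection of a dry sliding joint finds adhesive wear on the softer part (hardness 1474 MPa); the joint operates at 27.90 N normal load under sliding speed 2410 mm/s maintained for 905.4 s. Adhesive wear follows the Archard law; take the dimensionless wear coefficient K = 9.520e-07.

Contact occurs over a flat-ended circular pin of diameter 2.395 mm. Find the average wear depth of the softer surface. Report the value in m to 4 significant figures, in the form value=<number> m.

All arithmetic holds exact precision, and intermediates are printed rounded — rounded just once to four significant digits.
Sliding speed v = 2410 mm/s = 2.410 m/s. Path length L = v·t = 2.410 m/s × 905.4 s = 2182 m.
Hardness H = 1474 MPa = 1.474e+09 Pa.
Pin diameter d = 2.395 mm = 0.002395 m. Contact area A = π·d²/4 = π·(0.002395 m)²/4 = 4.505e-06 m².
SI base units throughout: W = 27.90 N, H = 1.474e+09 Pa, K = 9.520e-07.
Apply Archard: V = K·W·L/H = 9.520e-07 · 27.90 · 2182 / 1.474e+09 = 3.932e-11 m³.
Mean depth h = V/A = 3.932e-11 / 4.505e-06 = 8.728e-06 m.

value=8.728e-06 m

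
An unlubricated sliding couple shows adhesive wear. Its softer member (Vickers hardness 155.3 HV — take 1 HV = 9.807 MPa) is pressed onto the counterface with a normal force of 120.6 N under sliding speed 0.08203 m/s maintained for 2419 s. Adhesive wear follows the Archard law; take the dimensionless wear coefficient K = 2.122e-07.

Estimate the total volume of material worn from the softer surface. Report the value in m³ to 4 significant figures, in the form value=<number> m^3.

value=3.334e-12 m^3

All working math runs at exact precision; intermediates are printed rounded; a single final rounding, at four significant digits.
Convert: Distance covered L = v·t = 0.08203 m/s × 2419 s = 198.4 m.
Convert: Hardness H = 155.3 HV × 9.807 MPa/HV = 1523 MPa = 1.523e+09 Pa.
In SI base units: W = 120.6 N, H = 1.523e+09 Pa, K = 2.122e-07.
By Archard's law, V = K·W·L/H = 2.122e-07 · 120.6 · 198.4 / 1.523e+09 = 3.334e-12 m³.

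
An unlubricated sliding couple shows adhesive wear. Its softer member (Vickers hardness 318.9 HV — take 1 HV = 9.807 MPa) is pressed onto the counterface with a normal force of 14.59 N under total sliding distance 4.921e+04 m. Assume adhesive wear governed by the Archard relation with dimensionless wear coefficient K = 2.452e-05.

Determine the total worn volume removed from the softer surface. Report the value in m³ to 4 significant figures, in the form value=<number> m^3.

Every step runs at exact precision, and intermediates appear rounded, and one last rounding to four significant digits.
Hardness H = 318.9 HV × 9.807 MPa/HV = 3127 MPa = 3.127e+09 Pa.
In SI base units: W = 14.59 N, H = 3.127e+09 Pa, K = 2.452e-05.
Volume removed: V = K·W·L/H = 2.452e-05 · 14.59 · 4.921e+04 / 3.127e+09 = 5.629e-09 m³.

value=5.629e-09 m^3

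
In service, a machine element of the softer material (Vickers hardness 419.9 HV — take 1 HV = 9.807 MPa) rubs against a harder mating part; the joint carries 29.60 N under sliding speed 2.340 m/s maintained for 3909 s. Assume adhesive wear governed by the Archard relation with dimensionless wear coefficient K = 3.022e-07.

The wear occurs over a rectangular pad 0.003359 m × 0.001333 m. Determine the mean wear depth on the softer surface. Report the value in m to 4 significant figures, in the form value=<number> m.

value=4.438e-06 m

The computation carries full precision. Quoted intermediates are rounded. Rounded just once, at 4 significant figures.
Convert: Path length L = v·t = 2.340 m/s × 3909 s = 9147 m.
Convert: Hardness H = 419.9 HV × 9.807 MPa/HV = 4118 MPa = 4.118e+09 Pa.
Convert: Contact area A = 0.003359 m × 0.001333 m = 4.478e-06 m².
Expressed in SI base units: W = 29.60 N, H = 4.118e+09 Pa, K = 3.022e-07.
Volume removed: V = K·W·L/H = 3.022e-07 · 29.60 · 9147 / 4.118e+09 = 1.987e-11 m³.
Wear depth h = V/A = 1.987e-11 / 4.478e-06 = 4.438e-06 m.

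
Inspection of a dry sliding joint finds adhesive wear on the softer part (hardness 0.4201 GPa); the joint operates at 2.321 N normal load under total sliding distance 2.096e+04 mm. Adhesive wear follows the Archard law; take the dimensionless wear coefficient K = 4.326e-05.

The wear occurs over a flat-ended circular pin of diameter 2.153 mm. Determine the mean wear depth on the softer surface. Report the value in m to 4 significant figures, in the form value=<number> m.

value=1.376e-06 m

All arithmetic carries full float precision. Printed values are rounded, and a lone final rounding, at four significant digits.
Convert: Sliding distance L = 2.096e+04 mm = 20.96 m.
Convert: Hardness H = 0.4201 GPa = 4.201e+08 Pa.
Convert: Pin diameter d = 2.153 mm = 0.002153 m. Contact area A = π·d²/4 = π·(0.002153 m)²/4 = 3.641e-06 m².
As SI base values: W = 2.321 N, H = 4.201e+08 Pa, K = 4.326e-05.
Volume removed: V = K·W·L/H = 4.326e-05 · 2.321 · 20.96 / 4.201e+08 = 5.010e-12 m³.
Depth h = V/A = 5.010e-12 / 3.641e-06 = 1.376e-06 m.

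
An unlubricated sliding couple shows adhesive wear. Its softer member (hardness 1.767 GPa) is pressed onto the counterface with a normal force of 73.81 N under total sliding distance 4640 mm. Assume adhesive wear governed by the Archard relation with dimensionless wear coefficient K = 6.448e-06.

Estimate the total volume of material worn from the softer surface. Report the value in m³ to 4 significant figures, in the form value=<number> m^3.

Displayed values are rounded, and the algebra runs at full precision — one final rounding to 4 significant digits.
Convert: Distance covered L = 4640 mm = 4.640 m.
Convert: Hardness H = 1.767 GPa = 1.767e+09 Pa.
SI base units throughout: W = 73.81 N, H = 1.767e+09 Pa, K = 6.448e-06.
By Archard's law, V = K·W·L/H = 6.448e-06 · 73.81 · 4.640 / 1.767e+09 = 1.250e-12 m³.

value=1.250e-12 m^3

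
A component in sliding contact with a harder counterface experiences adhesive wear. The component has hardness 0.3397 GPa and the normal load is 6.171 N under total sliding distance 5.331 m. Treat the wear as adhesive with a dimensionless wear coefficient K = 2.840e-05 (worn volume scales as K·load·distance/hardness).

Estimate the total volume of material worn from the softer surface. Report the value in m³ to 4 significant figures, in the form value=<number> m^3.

value=2.750e-12 m^3

Displayed values are rounded; the computation runs at exact precision — one last rounding: four significant digits.
Convert: Hardness H = 0.3397 GPa = 3.397e+08 Pa.
Collected in SI base units: W = 6.171 N, H = 3.397e+08 Pa, K = 2.840e-05.
By Archard's law, V = K·W·L/H = 2.840e-05 · 6.171 · 5.331 / 3.397e+08 = 2.750e-12 m³.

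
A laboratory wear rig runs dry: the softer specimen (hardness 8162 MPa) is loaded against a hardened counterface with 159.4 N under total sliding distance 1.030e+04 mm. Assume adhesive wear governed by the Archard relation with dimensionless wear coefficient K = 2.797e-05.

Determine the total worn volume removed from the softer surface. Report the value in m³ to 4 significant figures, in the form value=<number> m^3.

Every step holds full float precision; shown intermediates are rounded, and one last rounding, at four significant figures.
The distance L = 1.030e+04 mm = 10.30 m.
Hardness H = 8162 MPa = 8.162e+09 Pa.
Restated in SI base units: W = 159.4 N, H = 8.162e+09 Pa, K = 2.797e-05.
Archard volume V = K·W·L/H = 2.797e-05 · 159.4 · 10.30 / 8.162e+09 = 5.626e-12 m³.

value=5.626e-12 m^3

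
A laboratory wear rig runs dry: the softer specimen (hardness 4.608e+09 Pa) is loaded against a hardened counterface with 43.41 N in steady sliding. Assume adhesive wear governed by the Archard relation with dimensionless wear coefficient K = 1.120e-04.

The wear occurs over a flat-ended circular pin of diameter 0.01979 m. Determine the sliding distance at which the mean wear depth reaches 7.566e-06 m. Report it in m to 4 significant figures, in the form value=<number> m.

The computation maintains exact precision. Intermediates are shown rounded; one final rounding, at four significant figures.
Contact area A = π·d²/4 = π·(0.01979 m)²/4 = 3.076e-04 m².
Restated in SI base units: W = 43.41 N, H = 4.608e+09 Pa, K = 1.120e-04.
Volume at the limit: V_lim = h_lim·A = 7.566e-06 · 3.076e-04 = 2.327e-09 m³.
So the life L = V_lim·H/(K·W) = 2.327e-09 · 4.608e+09 / (1.120e-04 · 43.41) = 2206 m.

value=2206 m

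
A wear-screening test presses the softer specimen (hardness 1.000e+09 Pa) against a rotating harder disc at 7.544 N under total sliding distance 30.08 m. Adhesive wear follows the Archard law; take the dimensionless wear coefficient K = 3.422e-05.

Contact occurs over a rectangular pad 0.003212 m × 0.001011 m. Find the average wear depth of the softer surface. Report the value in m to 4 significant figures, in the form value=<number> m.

value=2.391e-06 m

Every step holds full float precision — intermediates are displayed rounded. Rounded once at the end to four significant figures.
Contact area A = 0.003212 m × 0.001011 m = 3.247e-06 m².
SI base units throughout: W = 7.544 N, H = 1.000e+09 Pa, K = 3.422e-05.
By Archard's law, V = K·W·L/H = 3.422e-05 · 7.544 · 30.08 / 1.000e+09 = 7.765e-12 m³.
Mean wear depth h = V/A = 7.765e-12 / 3.247e-06 = 2.391e-06 m.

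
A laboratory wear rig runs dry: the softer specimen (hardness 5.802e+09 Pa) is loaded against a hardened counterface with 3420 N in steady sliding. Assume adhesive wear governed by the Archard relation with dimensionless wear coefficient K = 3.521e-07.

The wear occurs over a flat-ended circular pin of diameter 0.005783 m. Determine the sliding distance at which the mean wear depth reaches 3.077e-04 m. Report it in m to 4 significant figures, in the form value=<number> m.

value=3.894e+04 m

The algebra carries exact precision, and intermediates are displayed rounded. Rounded once at the end, at 4 significant digits.
Contact area A = π·d²/4 = π·(0.005783 m)²/4 = 2.627e-05 m².
Restated in SI base units: W = 3420 N, H = 5.802e+09 Pa, K = 3.521e-07.
Wearable volume V_lim = h_lim·A = 3.077e-04 · 2.627e-05 = 8.082e-09 m³.
Inverting, life L = V_lim·H/(K·W) = 8.082e-09 · 5.802e+09 / (3.521e-07 · 3420) = 3.894e+04 m.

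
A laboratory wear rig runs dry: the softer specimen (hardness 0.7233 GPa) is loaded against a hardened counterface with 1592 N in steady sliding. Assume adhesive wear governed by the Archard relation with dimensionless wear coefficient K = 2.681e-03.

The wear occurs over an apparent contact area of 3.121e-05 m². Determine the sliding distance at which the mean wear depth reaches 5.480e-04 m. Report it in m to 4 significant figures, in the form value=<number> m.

value=2.898 m

Every step runs at full precision. Displayed values are rounded; a lone final rounding: 4 significant figures.
Convert: Hardness H = 0.7233 GPa = 7.233e+08 Pa.
Working in SI base units: W = 1592 N, H = 7.233e+08 Pa, K = 2.681e-03.
Allowed volume V_lim = h_lim·A = 5.480e-04 · 3.121e-05 = 1.710e-08 m³.
Sliding life L = V_lim·H/(K·W) = 1.710e-08 · 7.233e+08 / (2.681e-03 · 1592) = 2.898 m.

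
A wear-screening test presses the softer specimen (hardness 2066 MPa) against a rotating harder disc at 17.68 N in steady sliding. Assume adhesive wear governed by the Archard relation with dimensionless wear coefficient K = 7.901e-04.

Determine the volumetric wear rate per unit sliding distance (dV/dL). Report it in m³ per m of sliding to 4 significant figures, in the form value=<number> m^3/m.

value=6.761e-12 m^3/m

Each operation carries full precision — intermediates are printed rounded — a single final rounding, at four significant figures.
Hardness H = 2066 MPa = 2.066e+09 Pa.
Expressed in SI base units: W = 17.68 N, H = 2.066e+09 Pa, K = 7.901e-04.
Rate of wear dV/dL = K·W/H (independent of L): 7.901e-04 · 17.68 / 2.066e+09 = 6.761e-12 m³/m.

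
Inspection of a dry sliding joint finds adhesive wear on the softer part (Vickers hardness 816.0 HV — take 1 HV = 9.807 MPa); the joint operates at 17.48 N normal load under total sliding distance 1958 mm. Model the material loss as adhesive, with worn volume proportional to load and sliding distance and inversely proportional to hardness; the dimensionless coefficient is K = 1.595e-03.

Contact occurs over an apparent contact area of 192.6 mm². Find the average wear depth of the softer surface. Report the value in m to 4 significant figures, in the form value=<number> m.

value=3.542e-08 m

Each operation runs at full precision. Intermediate values appear rounded; one final rounding to four significant figures.
Convert: Distance covered L = 1958 mm = 1.958 m.
Convert: Hardness H = 816.0 HV × 9.807 MPa/HV = 8003 MPa = 8.003e+09 Pa.
Convert: Contact area A = 192.6 mm² = 1.926e-04 m².
Expressed in SI base units: W = 17.48 N, H = 8.003e+09 Pa, K = 1.595e-03.
Archard volume V = K·W·L/H = 1.595e-03 · 17.48 · 1.958 / 8.003e+09 = 6.822e-12 m³.
Wear depth h = V/A = 6.822e-12 / 1.926e-04 = 3.542e-08 m.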